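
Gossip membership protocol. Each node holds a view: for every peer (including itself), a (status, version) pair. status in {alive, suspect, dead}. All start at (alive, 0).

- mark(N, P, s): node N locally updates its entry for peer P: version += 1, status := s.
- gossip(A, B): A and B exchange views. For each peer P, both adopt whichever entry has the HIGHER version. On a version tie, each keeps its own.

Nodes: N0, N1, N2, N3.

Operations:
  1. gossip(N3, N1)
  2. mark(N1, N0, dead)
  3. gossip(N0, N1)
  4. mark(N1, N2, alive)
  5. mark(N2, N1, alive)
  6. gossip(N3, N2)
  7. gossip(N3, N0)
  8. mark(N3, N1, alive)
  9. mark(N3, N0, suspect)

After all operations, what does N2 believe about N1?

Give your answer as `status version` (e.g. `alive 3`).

Answer: alive 1

Derivation:
Op 1: gossip N3<->N1 -> N3.N0=(alive,v0) N3.N1=(alive,v0) N3.N2=(alive,v0) N3.N3=(alive,v0) | N1.N0=(alive,v0) N1.N1=(alive,v0) N1.N2=(alive,v0) N1.N3=(alive,v0)
Op 2: N1 marks N0=dead -> (dead,v1)
Op 3: gossip N0<->N1 -> N0.N0=(dead,v1) N0.N1=(alive,v0) N0.N2=(alive,v0) N0.N3=(alive,v0) | N1.N0=(dead,v1) N1.N1=(alive,v0) N1.N2=(alive,v0) N1.N3=(alive,v0)
Op 4: N1 marks N2=alive -> (alive,v1)
Op 5: N2 marks N1=alive -> (alive,v1)
Op 6: gossip N3<->N2 -> N3.N0=(alive,v0) N3.N1=(alive,v1) N3.N2=(alive,v0) N3.N3=(alive,v0) | N2.N0=(alive,v0) N2.N1=(alive,v1) N2.N2=(alive,v0) N2.N3=(alive,v0)
Op 7: gossip N3<->N0 -> N3.N0=(dead,v1) N3.N1=(alive,v1) N3.N2=(alive,v0) N3.N3=(alive,v0) | N0.N0=(dead,v1) N0.N1=(alive,v1) N0.N2=(alive,v0) N0.N3=(alive,v0)
Op 8: N3 marks N1=alive -> (alive,v2)
Op 9: N3 marks N0=suspect -> (suspect,v2)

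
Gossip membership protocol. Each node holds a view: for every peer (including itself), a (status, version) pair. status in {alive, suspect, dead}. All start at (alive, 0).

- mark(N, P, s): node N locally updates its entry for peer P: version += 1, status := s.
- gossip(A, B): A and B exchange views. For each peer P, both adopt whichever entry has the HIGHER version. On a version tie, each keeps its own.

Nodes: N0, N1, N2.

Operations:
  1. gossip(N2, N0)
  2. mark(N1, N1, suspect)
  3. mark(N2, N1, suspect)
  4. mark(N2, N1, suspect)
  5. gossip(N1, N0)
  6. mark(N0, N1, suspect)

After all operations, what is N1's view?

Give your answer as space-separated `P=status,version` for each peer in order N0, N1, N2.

Answer: N0=alive,0 N1=suspect,1 N2=alive,0

Derivation:
Op 1: gossip N2<->N0 -> N2.N0=(alive,v0) N2.N1=(alive,v0) N2.N2=(alive,v0) | N0.N0=(alive,v0) N0.N1=(alive,v0) N0.N2=(alive,v0)
Op 2: N1 marks N1=suspect -> (suspect,v1)
Op 3: N2 marks N1=suspect -> (suspect,v1)
Op 4: N2 marks N1=suspect -> (suspect,v2)
Op 5: gossip N1<->N0 -> N1.N0=(alive,v0) N1.N1=(suspect,v1) N1.N2=(alive,v0) | N0.N0=(alive,v0) N0.N1=(suspect,v1) N0.N2=(alive,v0)
Op 6: N0 marks N1=suspect -> (suspect,v2)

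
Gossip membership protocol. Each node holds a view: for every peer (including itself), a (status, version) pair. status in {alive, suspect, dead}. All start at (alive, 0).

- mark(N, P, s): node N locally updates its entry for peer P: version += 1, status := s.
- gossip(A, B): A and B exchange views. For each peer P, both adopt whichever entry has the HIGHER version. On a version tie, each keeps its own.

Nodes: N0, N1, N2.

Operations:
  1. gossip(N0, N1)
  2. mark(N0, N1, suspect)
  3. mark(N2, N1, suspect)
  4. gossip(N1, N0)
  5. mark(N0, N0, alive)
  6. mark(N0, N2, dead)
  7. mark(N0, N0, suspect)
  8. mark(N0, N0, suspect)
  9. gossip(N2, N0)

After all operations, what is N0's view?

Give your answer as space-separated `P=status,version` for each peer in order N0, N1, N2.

Op 1: gossip N0<->N1 -> N0.N0=(alive,v0) N0.N1=(alive,v0) N0.N2=(alive,v0) | N1.N0=(alive,v0) N1.N1=(alive,v0) N1.N2=(alive,v0)
Op 2: N0 marks N1=suspect -> (suspect,v1)
Op 3: N2 marks N1=suspect -> (suspect,v1)
Op 4: gossip N1<->N0 -> N1.N0=(alive,v0) N1.N1=(suspect,v1) N1.N2=(alive,v0) | N0.N0=(alive,v0) N0.N1=(suspect,v1) N0.N2=(alive,v0)
Op 5: N0 marks N0=alive -> (alive,v1)
Op 6: N0 marks N2=dead -> (dead,v1)
Op 7: N0 marks N0=suspect -> (suspect,v2)
Op 8: N0 marks N0=suspect -> (suspect,v3)
Op 9: gossip N2<->N0 -> N2.N0=(suspect,v3) N2.N1=(suspect,v1) N2.N2=(dead,v1) | N0.N0=(suspect,v3) N0.N1=(suspect,v1) N0.N2=(dead,v1)

Answer: N0=suspect,3 N1=suspect,1 N2=dead,1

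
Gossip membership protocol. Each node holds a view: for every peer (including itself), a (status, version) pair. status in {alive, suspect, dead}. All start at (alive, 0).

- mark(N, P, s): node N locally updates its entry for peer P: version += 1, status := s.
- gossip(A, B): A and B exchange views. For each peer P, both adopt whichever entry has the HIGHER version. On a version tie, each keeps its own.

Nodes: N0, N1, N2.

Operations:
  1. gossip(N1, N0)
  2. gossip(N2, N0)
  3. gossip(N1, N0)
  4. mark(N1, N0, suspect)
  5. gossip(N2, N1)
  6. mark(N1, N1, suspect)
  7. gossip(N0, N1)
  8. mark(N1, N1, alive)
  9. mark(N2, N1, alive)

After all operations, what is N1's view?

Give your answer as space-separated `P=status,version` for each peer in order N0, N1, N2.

Answer: N0=suspect,1 N1=alive,2 N2=alive,0

Derivation:
Op 1: gossip N1<->N0 -> N1.N0=(alive,v0) N1.N1=(alive,v0) N1.N2=(alive,v0) | N0.N0=(alive,v0) N0.N1=(alive,v0) N0.N2=(alive,v0)
Op 2: gossip N2<->N0 -> N2.N0=(alive,v0) N2.N1=(alive,v0) N2.N2=(alive,v0) | N0.N0=(alive,v0) N0.N1=(alive,v0) N0.N2=(alive,v0)
Op 3: gossip N1<->N0 -> N1.N0=(alive,v0) N1.N1=(alive,v0) N1.N2=(alive,v0) | N0.N0=(alive,v0) N0.N1=(alive,v0) N0.N2=(alive,v0)
Op 4: N1 marks N0=suspect -> (suspect,v1)
Op 5: gossip N2<->N1 -> N2.N0=(suspect,v1) N2.N1=(alive,v0) N2.N2=(alive,v0) | N1.N0=(suspect,v1) N1.N1=(alive,v0) N1.N2=(alive,v0)
Op 6: N1 marks N1=suspect -> (suspect,v1)
Op 7: gossip N0<->N1 -> N0.N0=(suspect,v1) N0.N1=(suspect,v1) N0.N2=(alive,v0) | N1.N0=(suspect,v1) N1.N1=(suspect,v1) N1.N2=(alive,v0)
Op 8: N1 marks N1=alive -> (alive,v2)
Op 9: N2 marks N1=alive -> (alive,v1)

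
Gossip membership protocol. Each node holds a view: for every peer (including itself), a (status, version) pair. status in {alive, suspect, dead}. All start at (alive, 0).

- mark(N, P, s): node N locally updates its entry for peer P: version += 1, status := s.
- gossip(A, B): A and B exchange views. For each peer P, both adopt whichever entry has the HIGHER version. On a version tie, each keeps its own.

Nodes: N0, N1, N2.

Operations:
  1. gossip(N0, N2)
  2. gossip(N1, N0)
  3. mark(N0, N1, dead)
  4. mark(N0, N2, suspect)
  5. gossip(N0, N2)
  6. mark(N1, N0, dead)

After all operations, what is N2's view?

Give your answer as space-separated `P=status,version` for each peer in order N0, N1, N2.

Op 1: gossip N0<->N2 -> N0.N0=(alive,v0) N0.N1=(alive,v0) N0.N2=(alive,v0) | N2.N0=(alive,v0) N2.N1=(alive,v0) N2.N2=(alive,v0)
Op 2: gossip N1<->N0 -> N1.N0=(alive,v0) N1.N1=(alive,v0) N1.N2=(alive,v0) | N0.N0=(alive,v0) N0.N1=(alive,v0) N0.N2=(alive,v0)
Op 3: N0 marks N1=dead -> (dead,v1)
Op 4: N0 marks N2=suspect -> (suspect,v1)
Op 5: gossip N0<->N2 -> N0.N0=(alive,v0) N0.N1=(dead,v1) N0.N2=(suspect,v1) | N2.N0=(alive,v0) N2.N1=(dead,v1) N2.N2=(suspect,v1)
Op 6: N1 marks N0=dead -> (dead,v1)

Answer: N0=alive,0 N1=dead,1 N2=suspect,1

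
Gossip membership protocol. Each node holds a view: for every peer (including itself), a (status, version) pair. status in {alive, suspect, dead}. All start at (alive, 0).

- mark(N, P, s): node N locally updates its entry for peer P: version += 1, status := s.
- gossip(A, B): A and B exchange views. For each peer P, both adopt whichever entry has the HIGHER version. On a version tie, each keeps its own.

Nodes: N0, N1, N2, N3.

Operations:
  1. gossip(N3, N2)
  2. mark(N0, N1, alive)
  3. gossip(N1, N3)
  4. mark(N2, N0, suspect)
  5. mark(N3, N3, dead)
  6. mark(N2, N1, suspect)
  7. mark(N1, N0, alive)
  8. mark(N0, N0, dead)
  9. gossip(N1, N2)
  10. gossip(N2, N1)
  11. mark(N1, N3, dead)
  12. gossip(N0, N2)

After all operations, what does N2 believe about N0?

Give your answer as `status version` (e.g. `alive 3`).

Answer: suspect 1

Derivation:
Op 1: gossip N3<->N2 -> N3.N0=(alive,v0) N3.N1=(alive,v0) N3.N2=(alive,v0) N3.N3=(alive,v0) | N2.N0=(alive,v0) N2.N1=(alive,v0) N2.N2=(alive,v0) N2.N3=(alive,v0)
Op 2: N0 marks N1=alive -> (alive,v1)
Op 3: gossip N1<->N3 -> N1.N0=(alive,v0) N1.N1=(alive,v0) N1.N2=(alive,v0) N1.N3=(alive,v0) | N3.N0=(alive,v0) N3.N1=(alive,v0) N3.N2=(alive,v0) N3.N3=(alive,v0)
Op 4: N2 marks N0=suspect -> (suspect,v1)
Op 5: N3 marks N3=dead -> (dead,v1)
Op 6: N2 marks N1=suspect -> (suspect,v1)
Op 7: N1 marks N0=alive -> (alive,v1)
Op 8: N0 marks N0=dead -> (dead,v1)
Op 9: gossip N1<->N2 -> N1.N0=(alive,v1) N1.N1=(suspect,v1) N1.N2=(alive,v0) N1.N3=(alive,v0) | N2.N0=(suspect,v1) N2.N1=(suspect,v1) N2.N2=(alive,v0) N2.N3=(alive,v0)
Op 10: gossip N2<->N1 -> N2.N0=(suspect,v1) N2.N1=(suspect,v1) N2.N2=(alive,v0) N2.N3=(alive,v0) | N1.N0=(alive,v1) N1.N1=(suspect,v1) N1.N2=(alive,v0) N1.N3=(alive,v0)
Op 11: N1 marks N3=dead -> (dead,v1)
Op 12: gossip N0<->N2 -> N0.N0=(dead,v1) N0.N1=(alive,v1) N0.N2=(alive,v0) N0.N3=(alive,v0) | N2.N0=(suspect,v1) N2.N1=(suspect,v1) N2.N2=(alive,v0) N2.N3=(alive,v0)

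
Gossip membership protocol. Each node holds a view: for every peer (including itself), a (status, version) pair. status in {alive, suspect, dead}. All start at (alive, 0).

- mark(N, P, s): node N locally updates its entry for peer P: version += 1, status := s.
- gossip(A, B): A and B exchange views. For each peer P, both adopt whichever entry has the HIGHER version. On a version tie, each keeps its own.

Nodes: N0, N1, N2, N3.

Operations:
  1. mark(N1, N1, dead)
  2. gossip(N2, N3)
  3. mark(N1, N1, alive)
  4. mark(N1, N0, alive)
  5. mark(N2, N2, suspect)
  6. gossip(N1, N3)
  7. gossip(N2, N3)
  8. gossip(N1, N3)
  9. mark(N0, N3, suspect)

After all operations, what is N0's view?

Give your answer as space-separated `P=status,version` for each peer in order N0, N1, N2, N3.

Answer: N0=alive,0 N1=alive,0 N2=alive,0 N3=suspect,1

Derivation:
Op 1: N1 marks N1=dead -> (dead,v1)
Op 2: gossip N2<->N3 -> N2.N0=(alive,v0) N2.N1=(alive,v0) N2.N2=(alive,v0) N2.N3=(alive,v0) | N3.N0=(alive,v0) N3.N1=(alive,v0) N3.N2=(alive,v0) N3.N3=(alive,v0)
Op 3: N1 marks N1=alive -> (alive,v2)
Op 4: N1 marks N0=alive -> (alive,v1)
Op 5: N2 marks N2=suspect -> (suspect,v1)
Op 6: gossip N1<->N3 -> N1.N0=(alive,v1) N1.N1=(alive,v2) N1.N2=(alive,v0) N1.N3=(alive,v0) | N3.N0=(alive,v1) N3.N1=(alive,v2) N3.N2=(alive,v0) N3.N3=(alive,v0)
Op 7: gossip N2<->N3 -> N2.N0=(alive,v1) N2.N1=(alive,v2) N2.N2=(suspect,v1) N2.N3=(alive,v0) | N3.N0=(alive,v1) N3.N1=(alive,v2) N3.N2=(suspect,v1) N3.N3=(alive,v0)
Op 8: gossip N1<->N3 -> N1.N0=(alive,v1) N1.N1=(alive,v2) N1.N2=(suspect,v1) N1.N3=(alive,v0) | N3.N0=(alive,v1) N3.N1=(alive,v2) N3.N2=(suspect,v1) N3.N3=(alive,v0)
Op 9: N0 marks N3=suspect -> (suspect,v1)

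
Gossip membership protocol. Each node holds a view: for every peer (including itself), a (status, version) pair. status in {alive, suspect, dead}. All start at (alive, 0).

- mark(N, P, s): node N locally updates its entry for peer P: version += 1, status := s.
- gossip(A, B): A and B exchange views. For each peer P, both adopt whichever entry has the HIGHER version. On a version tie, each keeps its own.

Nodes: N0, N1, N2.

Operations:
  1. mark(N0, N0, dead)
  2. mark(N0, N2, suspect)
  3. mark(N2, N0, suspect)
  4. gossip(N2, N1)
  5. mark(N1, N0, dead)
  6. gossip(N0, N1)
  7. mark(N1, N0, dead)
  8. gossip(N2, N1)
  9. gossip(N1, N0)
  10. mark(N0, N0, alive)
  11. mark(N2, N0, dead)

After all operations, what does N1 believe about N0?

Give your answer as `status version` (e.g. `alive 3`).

Op 1: N0 marks N0=dead -> (dead,v1)
Op 2: N0 marks N2=suspect -> (suspect,v1)
Op 3: N2 marks N0=suspect -> (suspect,v1)
Op 4: gossip N2<->N1 -> N2.N0=(suspect,v1) N2.N1=(alive,v0) N2.N2=(alive,v0) | N1.N0=(suspect,v1) N1.N1=(alive,v0) N1.N2=(alive,v0)
Op 5: N1 marks N0=dead -> (dead,v2)
Op 6: gossip N0<->N1 -> N0.N0=(dead,v2) N0.N1=(alive,v0) N0.N2=(suspect,v1) | N1.N0=(dead,v2) N1.N1=(alive,v0) N1.N2=(suspect,v1)
Op 7: N1 marks N0=dead -> (dead,v3)
Op 8: gossip N2<->N1 -> N2.N0=(dead,v3) N2.N1=(alive,v0) N2.N2=(suspect,v1) | N1.N0=(dead,v3) N1.N1=(alive,v0) N1.N2=(suspect,v1)
Op 9: gossip N1<->N0 -> N1.N0=(dead,v3) N1.N1=(alive,v0) N1.N2=(suspect,v1) | N0.N0=(dead,v3) N0.N1=(alive,v0) N0.N2=(suspect,v1)
Op 10: N0 marks N0=alive -> (alive,v4)
Op 11: N2 marks N0=dead -> (dead,v4)

Answer: dead 3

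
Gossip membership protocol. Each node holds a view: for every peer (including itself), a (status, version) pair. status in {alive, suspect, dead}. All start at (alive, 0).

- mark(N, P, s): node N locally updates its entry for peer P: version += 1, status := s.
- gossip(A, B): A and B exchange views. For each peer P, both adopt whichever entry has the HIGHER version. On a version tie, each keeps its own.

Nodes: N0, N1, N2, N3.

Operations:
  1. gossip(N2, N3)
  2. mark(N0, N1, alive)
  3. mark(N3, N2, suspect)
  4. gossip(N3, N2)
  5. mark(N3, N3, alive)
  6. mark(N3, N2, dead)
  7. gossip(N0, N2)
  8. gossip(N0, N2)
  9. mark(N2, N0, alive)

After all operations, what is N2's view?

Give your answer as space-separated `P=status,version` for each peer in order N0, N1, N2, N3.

Op 1: gossip N2<->N3 -> N2.N0=(alive,v0) N2.N1=(alive,v0) N2.N2=(alive,v0) N2.N3=(alive,v0) | N3.N0=(alive,v0) N3.N1=(alive,v0) N3.N2=(alive,v0) N3.N3=(alive,v0)
Op 2: N0 marks N1=alive -> (alive,v1)
Op 3: N3 marks N2=suspect -> (suspect,v1)
Op 4: gossip N3<->N2 -> N3.N0=(alive,v0) N3.N1=(alive,v0) N3.N2=(suspect,v1) N3.N3=(alive,v0) | N2.N0=(alive,v0) N2.N1=(alive,v0) N2.N2=(suspect,v1) N2.N3=(alive,v0)
Op 5: N3 marks N3=alive -> (alive,v1)
Op 6: N3 marks N2=dead -> (dead,v2)
Op 7: gossip N0<->N2 -> N0.N0=(alive,v0) N0.N1=(alive,v1) N0.N2=(suspect,v1) N0.N3=(alive,v0) | N2.N0=(alive,v0) N2.N1=(alive,v1) N2.N2=(suspect,v1) N2.N3=(alive,v0)
Op 8: gossip N0<->N2 -> N0.N0=(alive,v0) N0.N1=(alive,v1) N0.N2=(suspect,v1) N0.N3=(alive,v0) | N2.N0=(alive,v0) N2.N1=(alive,v1) N2.N2=(suspect,v1) N2.N3=(alive,v0)
Op 9: N2 marks N0=alive -> (alive,v1)

Answer: N0=alive,1 N1=alive,1 N2=suspect,1 N3=alive,0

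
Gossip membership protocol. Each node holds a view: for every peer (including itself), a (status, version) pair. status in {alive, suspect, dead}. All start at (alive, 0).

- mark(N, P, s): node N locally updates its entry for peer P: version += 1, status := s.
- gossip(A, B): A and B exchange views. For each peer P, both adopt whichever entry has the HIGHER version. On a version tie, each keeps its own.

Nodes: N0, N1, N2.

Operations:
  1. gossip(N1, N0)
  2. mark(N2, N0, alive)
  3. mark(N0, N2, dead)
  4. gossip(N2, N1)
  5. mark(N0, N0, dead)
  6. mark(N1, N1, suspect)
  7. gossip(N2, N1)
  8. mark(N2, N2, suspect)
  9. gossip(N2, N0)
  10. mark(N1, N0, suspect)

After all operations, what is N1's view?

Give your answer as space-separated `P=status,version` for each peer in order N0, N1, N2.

Op 1: gossip N1<->N0 -> N1.N0=(alive,v0) N1.N1=(alive,v0) N1.N2=(alive,v0) | N0.N0=(alive,v0) N0.N1=(alive,v0) N0.N2=(alive,v0)
Op 2: N2 marks N0=alive -> (alive,v1)
Op 3: N0 marks N2=dead -> (dead,v1)
Op 4: gossip N2<->N1 -> N2.N0=(alive,v1) N2.N1=(alive,v0) N2.N2=(alive,v0) | N1.N0=(alive,v1) N1.N1=(alive,v0) N1.N2=(alive,v0)
Op 5: N0 marks N0=dead -> (dead,v1)
Op 6: N1 marks N1=suspect -> (suspect,v1)
Op 7: gossip N2<->N1 -> N2.N0=(alive,v1) N2.N1=(suspect,v1) N2.N2=(alive,v0) | N1.N0=(alive,v1) N1.N1=(suspect,v1) N1.N2=(alive,v0)
Op 8: N2 marks N2=suspect -> (suspect,v1)
Op 9: gossip N2<->N0 -> N2.N0=(alive,v1) N2.N1=(suspect,v1) N2.N2=(suspect,v1) | N0.N0=(dead,v1) N0.N1=(suspect,v1) N0.N2=(dead,v1)
Op 10: N1 marks N0=suspect -> (suspect,v2)

Answer: N0=suspect,2 N1=suspect,1 N2=alive,0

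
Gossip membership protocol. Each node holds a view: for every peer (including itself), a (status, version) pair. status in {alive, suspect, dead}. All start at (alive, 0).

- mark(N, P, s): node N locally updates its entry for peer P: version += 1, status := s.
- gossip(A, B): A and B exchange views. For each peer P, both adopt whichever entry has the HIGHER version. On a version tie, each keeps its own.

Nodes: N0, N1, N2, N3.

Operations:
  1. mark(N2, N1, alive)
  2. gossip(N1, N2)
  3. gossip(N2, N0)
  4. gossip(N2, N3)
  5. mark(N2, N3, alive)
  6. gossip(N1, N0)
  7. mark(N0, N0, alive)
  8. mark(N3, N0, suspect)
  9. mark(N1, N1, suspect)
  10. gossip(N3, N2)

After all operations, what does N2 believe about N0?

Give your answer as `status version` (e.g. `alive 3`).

Op 1: N2 marks N1=alive -> (alive,v1)
Op 2: gossip N1<->N2 -> N1.N0=(alive,v0) N1.N1=(alive,v1) N1.N2=(alive,v0) N1.N3=(alive,v0) | N2.N0=(alive,v0) N2.N1=(alive,v1) N2.N2=(alive,v0) N2.N3=(alive,v0)
Op 3: gossip N2<->N0 -> N2.N0=(alive,v0) N2.N1=(alive,v1) N2.N2=(alive,v0) N2.N3=(alive,v0) | N0.N0=(alive,v0) N0.N1=(alive,v1) N0.N2=(alive,v0) N0.N3=(alive,v0)
Op 4: gossip N2<->N3 -> N2.N0=(alive,v0) N2.N1=(alive,v1) N2.N2=(alive,v0) N2.N3=(alive,v0) | N3.N0=(alive,v0) N3.N1=(alive,v1) N3.N2=(alive,v0) N3.N3=(alive,v0)
Op 5: N2 marks N3=alive -> (alive,v1)
Op 6: gossip N1<->N0 -> N1.N0=(alive,v0) N1.N1=(alive,v1) N1.N2=(alive,v0) N1.N3=(alive,v0) | N0.N0=(alive,v0) N0.N1=(alive,v1) N0.N2=(alive,v0) N0.N3=(alive,v0)
Op 7: N0 marks N0=alive -> (alive,v1)
Op 8: N3 marks N0=suspect -> (suspect,v1)
Op 9: N1 marks N1=suspect -> (suspect,v2)
Op 10: gossip N3<->N2 -> N3.N0=(suspect,v1) N3.N1=(alive,v1) N3.N2=(alive,v0) N3.N3=(alive,v1) | N2.N0=(suspect,v1) N2.N1=(alive,v1) N2.N2=(alive,v0) N2.N3=(alive,v1)

Answer: suspect 1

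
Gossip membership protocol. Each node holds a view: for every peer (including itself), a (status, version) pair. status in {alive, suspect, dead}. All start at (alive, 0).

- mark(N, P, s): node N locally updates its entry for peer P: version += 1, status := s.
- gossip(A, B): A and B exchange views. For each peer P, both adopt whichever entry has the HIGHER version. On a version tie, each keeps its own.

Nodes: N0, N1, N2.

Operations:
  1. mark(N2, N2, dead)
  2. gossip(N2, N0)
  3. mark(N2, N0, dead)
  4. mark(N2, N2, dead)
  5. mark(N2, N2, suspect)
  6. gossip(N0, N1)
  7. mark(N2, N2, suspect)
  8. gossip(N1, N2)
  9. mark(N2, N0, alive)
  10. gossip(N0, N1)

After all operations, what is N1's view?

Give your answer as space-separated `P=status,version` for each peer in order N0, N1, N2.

Op 1: N2 marks N2=dead -> (dead,v1)
Op 2: gossip N2<->N0 -> N2.N0=(alive,v0) N2.N1=(alive,v0) N2.N2=(dead,v1) | N0.N0=(alive,v0) N0.N1=(alive,v0) N0.N2=(dead,v1)
Op 3: N2 marks N0=dead -> (dead,v1)
Op 4: N2 marks N2=dead -> (dead,v2)
Op 5: N2 marks N2=suspect -> (suspect,v3)
Op 6: gossip N0<->N1 -> N0.N0=(alive,v0) N0.N1=(alive,v0) N0.N2=(dead,v1) | N1.N0=(alive,v0) N1.N1=(alive,v0) N1.N2=(dead,v1)
Op 7: N2 marks N2=suspect -> (suspect,v4)
Op 8: gossip N1<->N2 -> N1.N0=(dead,v1) N1.N1=(alive,v0) N1.N2=(suspect,v4) | N2.N0=(dead,v1) N2.N1=(alive,v0) N2.N2=(suspect,v4)
Op 9: N2 marks N0=alive -> (alive,v2)
Op 10: gossip N0<->N1 -> N0.N0=(dead,v1) N0.N1=(alive,v0) N0.N2=(suspect,v4) | N1.N0=(dead,v1) N1.N1=(alive,v0) N1.N2=(suspect,v4)

Answer: N0=dead,1 N1=alive,0 N2=suspect,4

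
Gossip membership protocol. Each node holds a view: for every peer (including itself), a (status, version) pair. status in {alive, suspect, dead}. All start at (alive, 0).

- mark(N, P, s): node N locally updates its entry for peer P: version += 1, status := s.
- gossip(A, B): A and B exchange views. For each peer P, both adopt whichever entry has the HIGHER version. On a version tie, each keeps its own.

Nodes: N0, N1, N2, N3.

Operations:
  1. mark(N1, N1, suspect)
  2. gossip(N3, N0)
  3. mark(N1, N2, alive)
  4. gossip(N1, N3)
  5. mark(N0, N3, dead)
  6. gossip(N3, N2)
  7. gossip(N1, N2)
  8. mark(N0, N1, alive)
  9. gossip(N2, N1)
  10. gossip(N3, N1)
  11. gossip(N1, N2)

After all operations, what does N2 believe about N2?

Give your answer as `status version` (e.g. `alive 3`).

Answer: alive 1

Derivation:
Op 1: N1 marks N1=suspect -> (suspect,v1)
Op 2: gossip N3<->N0 -> N3.N0=(alive,v0) N3.N1=(alive,v0) N3.N2=(alive,v0) N3.N3=(alive,v0) | N0.N0=(alive,v0) N0.N1=(alive,v0) N0.N2=(alive,v0) N0.N3=(alive,v0)
Op 3: N1 marks N2=alive -> (alive,v1)
Op 4: gossip N1<->N3 -> N1.N0=(alive,v0) N1.N1=(suspect,v1) N1.N2=(alive,v1) N1.N3=(alive,v0) | N3.N0=(alive,v0) N3.N1=(suspect,v1) N3.N2=(alive,v1) N3.N3=(alive,v0)
Op 5: N0 marks N3=dead -> (dead,v1)
Op 6: gossip N3<->N2 -> N3.N0=(alive,v0) N3.N1=(suspect,v1) N3.N2=(alive,v1) N3.N3=(alive,v0) | N2.N0=(alive,v0) N2.N1=(suspect,v1) N2.N2=(alive,v1) N2.N3=(alive,v0)
Op 7: gossip N1<->N2 -> N1.N0=(alive,v0) N1.N1=(suspect,v1) N1.N2=(alive,v1) N1.N3=(alive,v0) | N2.N0=(alive,v0) N2.N1=(suspect,v1) N2.N2=(alive,v1) N2.N3=(alive,v0)
Op 8: N0 marks N1=alive -> (alive,v1)
Op 9: gossip N2<->N1 -> N2.N0=(alive,v0) N2.N1=(suspect,v1) N2.N2=(alive,v1) N2.N3=(alive,v0) | N1.N0=(alive,v0) N1.N1=(suspect,v1) N1.N2=(alive,v1) N1.N3=(alive,v0)
Op 10: gossip N3<->N1 -> N3.N0=(alive,v0) N3.N1=(suspect,v1) N3.N2=(alive,v1) N3.N3=(alive,v0) | N1.N0=(alive,v0) N1.N1=(suspect,v1) N1.N2=(alive,v1) N1.N3=(alive,v0)
Op 11: gossip N1<->N2 -> N1.N0=(alive,v0) N1.N1=(suspect,v1) N1.N2=(alive,v1) N1.N3=(alive,v0) | N2.N0=(alive,v0) N2.N1=(suspect,v1) N2.N2=(alive,v1) N2.N3=(alive,v0)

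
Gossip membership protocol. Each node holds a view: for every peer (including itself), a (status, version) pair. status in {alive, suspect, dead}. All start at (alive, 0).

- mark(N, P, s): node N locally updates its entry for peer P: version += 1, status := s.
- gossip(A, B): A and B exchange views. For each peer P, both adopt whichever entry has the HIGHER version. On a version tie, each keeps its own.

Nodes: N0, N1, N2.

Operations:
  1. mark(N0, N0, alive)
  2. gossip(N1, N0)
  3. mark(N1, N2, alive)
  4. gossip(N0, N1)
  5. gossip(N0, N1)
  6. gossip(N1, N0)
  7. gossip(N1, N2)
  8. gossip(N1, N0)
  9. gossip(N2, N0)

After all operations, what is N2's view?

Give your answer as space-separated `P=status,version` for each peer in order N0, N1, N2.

Answer: N0=alive,1 N1=alive,0 N2=alive,1

Derivation:
Op 1: N0 marks N0=alive -> (alive,v1)
Op 2: gossip N1<->N0 -> N1.N0=(alive,v1) N1.N1=(alive,v0) N1.N2=(alive,v0) | N0.N0=(alive,v1) N0.N1=(alive,v0) N0.N2=(alive,v0)
Op 3: N1 marks N2=alive -> (alive,v1)
Op 4: gossip N0<->N1 -> N0.N0=(alive,v1) N0.N1=(alive,v0) N0.N2=(alive,v1) | N1.N0=(alive,v1) N1.N1=(alive,v0) N1.N2=(alive,v1)
Op 5: gossip N0<->N1 -> N0.N0=(alive,v1) N0.N1=(alive,v0) N0.N2=(alive,v1) | N1.N0=(alive,v1) N1.N1=(alive,v0) N1.N2=(alive,v1)
Op 6: gossip N1<->N0 -> N1.N0=(alive,v1) N1.N1=(alive,v0) N1.N2=(alive,v1) | N0.N0=(alive,v1) N0.N1=(alive,v0) N0.N2=(alive,v1)
Op 7: gossip N1<->N2 -> N1.N0=(alive,v1) N1.N1=(alive,v0) N1.N2=(alive,v1) | N2.N0=(alive,v1) N2.N1=(alive,v0) N2.N2=(alive,v1)
Op 8: gossip N1<->N0 -> N1.N0=(alive,v1) N1.N1=(alive,v0) N1.N2=(alive,v1) | N0.N0=(alive,v1) N0.N1=(alive,v0) N0.N2=(alive,v1)
Op 9: gossip N2<->N0 -> N2.N0=(alive,v1) N2.N1=(alive,v0) N2.N2=(alive,v1) | N0.N0=(alive,v1) N0.N1=(alive,v0) N0.N2=(alive,v1)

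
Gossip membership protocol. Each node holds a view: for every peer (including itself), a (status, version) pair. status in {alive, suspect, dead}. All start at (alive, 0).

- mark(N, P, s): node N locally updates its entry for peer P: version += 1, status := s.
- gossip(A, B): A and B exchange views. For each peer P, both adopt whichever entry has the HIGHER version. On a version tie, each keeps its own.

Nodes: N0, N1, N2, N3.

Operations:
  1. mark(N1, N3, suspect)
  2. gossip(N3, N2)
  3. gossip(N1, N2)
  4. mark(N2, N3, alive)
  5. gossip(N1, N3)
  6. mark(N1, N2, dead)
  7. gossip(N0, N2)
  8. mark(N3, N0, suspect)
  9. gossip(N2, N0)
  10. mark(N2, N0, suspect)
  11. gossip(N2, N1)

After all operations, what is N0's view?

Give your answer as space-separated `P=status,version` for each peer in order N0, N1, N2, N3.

Op 1: N1 marks N3=suspect -> (suspect,v1)
Op 2: gossip N3<->N2 -> N3.N0=(alive,v0) N3.N1=(alive,v0) N3.N2=(alive,v0) N3.N3=(alive,v0) | N2.N0=(alive,v0) N2.N1=(alive,v0) N2.N2=(alive,v0) N2.N3=(alive,v0)
Op 3: gossip N1<->N2 -> N1.N0=(alive,v0) N1.N1=(alive,v0) N1.N2=(alive,v0) N1.N3=(suspect,v1) | N2.N0=(alive,v0) N2.N1=(alive,v0) N2.N2=(alive,v0) N2.N3=(suspect,v1)
Op 4: N2 marks N3=alive -> (alive,v2)
Op 5: gossip N1<->N3 -> N1.N0=(alive,v0) N1.N1=(alive,v0) N1.N2=(alive,v0) N1.N3=(suspect,v1) | N3.N0=(alive,v0) N3.N1=(alive,v0) N3.N2=(alive,v0) N3.N3=(suspect,v1)
Op 6: N1 marks N2=dead -> (dead,v1)
Op 7: gossip N0<->N2 -> N0.N0=(alive,v0) N0.N1=(alive,v0) N0.N2=(alive,v0) N0.N3=(alive,v2) | N2.N0=(alive,v0) N2.N1=(alive,v0) N2.N2=(alive,v0) N2.N3=(alive,v2)
Op 8: N3 marks N0=suspect -> (suspect,v1)
Op 9: gossip N2<->N0 -> N2.N0=(alive,v0) N2.N1=(alive,v0) N2.N2=(alive,v0) N2.N3=(alive,v2) | N0.N0=(alive,v0) N0.N1=(alive,v0) N0.N2=(alive,v0) N0.N3=(alive,v2)
Op 10: N2 marks N0=suspect -> (suspect,v1)
Op 11: gossip N2<->N1 -> N2.N0=(suspect,v1) N2.N1=(alive,v0) N2.N2=(dead,v1) N2.N3=(alive,v2) | N1.N0=(suspect,v1) N1.N1=(alive,v0) N1.N2=(dead,v1) N1.N3=(alive,v2)

Answer: N0=alive,0 N1=alive,0 N2=alive,0 N3=alive,2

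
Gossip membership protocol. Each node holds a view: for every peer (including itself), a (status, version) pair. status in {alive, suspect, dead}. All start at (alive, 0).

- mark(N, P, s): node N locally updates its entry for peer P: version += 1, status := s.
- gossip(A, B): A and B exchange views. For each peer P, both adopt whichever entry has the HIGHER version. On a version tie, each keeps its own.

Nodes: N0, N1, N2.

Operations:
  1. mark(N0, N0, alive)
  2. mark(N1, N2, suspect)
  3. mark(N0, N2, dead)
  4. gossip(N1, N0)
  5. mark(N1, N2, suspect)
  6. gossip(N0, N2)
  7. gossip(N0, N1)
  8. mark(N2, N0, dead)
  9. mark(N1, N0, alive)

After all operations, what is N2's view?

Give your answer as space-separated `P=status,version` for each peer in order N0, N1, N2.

Op 1: N0 marks N0=alive -> (alive,v1)
Op 2: N1 marks N2=suspect -> (suspect,v1)
Op 3: N0 marks N2=dead -> (dead,v1)
Op 4: gossip N1<->N0 -> N1.N0=(alive,v1) N1.N1=(alive,v0) N1.N2=(suspect,v1) | N0.N0=(alive,v1) N0.N1=(alive,v0) N0.N2=(dead,v1)
Op 5: N1 marks N2=suspect -> (suspect,v2)
Op 6: gossip N0<->N2 -> N0.N0=(alive,v1) N0.N1=(alive,v0) N0.N2=(dead,v1) | N2.N0=(alive,v1) N2.N1=(alive,v0) N2.N2=(dead,v1)
Op 7: gossip N0<->N1 -> N0.N0=(alive,v1) N0.N1=(alive,v0) N0.N2=(suspect,v2) | N1.N0=(alive,v1) N1.N1=(alive,v0) N1.N2=(suspect,v2)
Op 8: N2 marks N0=dead -> (dead,v2)
Op 9: N1 marks N0=alive -> (alive,v2)

Answer: N0=dead,2 N1=alive,0 N2=dead,1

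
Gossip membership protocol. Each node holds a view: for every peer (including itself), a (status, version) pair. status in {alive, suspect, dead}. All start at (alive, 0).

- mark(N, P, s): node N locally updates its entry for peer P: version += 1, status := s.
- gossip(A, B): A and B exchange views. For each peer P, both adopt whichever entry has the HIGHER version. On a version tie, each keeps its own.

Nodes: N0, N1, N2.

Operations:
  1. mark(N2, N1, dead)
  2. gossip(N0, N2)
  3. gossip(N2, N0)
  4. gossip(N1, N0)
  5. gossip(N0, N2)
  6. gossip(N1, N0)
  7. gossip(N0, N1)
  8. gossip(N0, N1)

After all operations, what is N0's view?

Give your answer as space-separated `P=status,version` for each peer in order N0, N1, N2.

Op 1: N2 marks N1=dead -> (dead,v1)
Op 2: gossip N0<->N2 -> N0.N0=(alive,v0) N0.N1=(dead,v1) N0.N2=(alive,v0) | N2.N0=(alive,v0) N2.N1=(dead,v1) N2.N2=(alive,v0)
Op 3: gossip N2<->N0 -> N2.N0=(alive,v0) N2.N1=(dead,v1) N2.N2=(alive,v0) | N0.N0=(alive,v0) N0.N1=(dead,v1) N0.N2=(alive,v0)
Op 4: gossip N1<->N0 -> N1.N0=(alive,v0) N1.N1=(dead,v1) N1.N2=(alive,v0) | N0.N0=(alive,v0) N0.N1=(dead,v1) N0.N2=(alive,v0)
Op 5: gossip N0<->N2 -> N0.N0=(alive,v0) N0.N1=(dead,v1) N0.N2=(alive,v0) | N2.N0=(alive,v0) N2.N1=(dead,v1) N2.N2=(alive,v0)
Op 6: gossip N1<->N0 -> N1.N0=(alive,v0) N1.N1=(dead,v1) N1.N2=(alive,v0) | N0.N0=(alive,v0) N0.N1=(dead,v1) N0.N2=(alive,v0)
Op 7: gossip N0<->N1 -> N0.N0=(alive,v0) N0.N1=(dead,v1) N0.N2=(alive,v0) | N1.N0=(alive,v0) N1.N1=(dead,v1) N1.N2=(alive,v0)
Op 8: gossip N0<->N1 -> N0.N0=(alive,v0) N0.N1=(dead,v1) N0.N2=(alive,v0) | N1.N0=(alive,v0) N1.N1=(dead,v1) N1.N2=(alive,v0)

Answer: N0=alive,0 N1=dead,1 N2=alive,0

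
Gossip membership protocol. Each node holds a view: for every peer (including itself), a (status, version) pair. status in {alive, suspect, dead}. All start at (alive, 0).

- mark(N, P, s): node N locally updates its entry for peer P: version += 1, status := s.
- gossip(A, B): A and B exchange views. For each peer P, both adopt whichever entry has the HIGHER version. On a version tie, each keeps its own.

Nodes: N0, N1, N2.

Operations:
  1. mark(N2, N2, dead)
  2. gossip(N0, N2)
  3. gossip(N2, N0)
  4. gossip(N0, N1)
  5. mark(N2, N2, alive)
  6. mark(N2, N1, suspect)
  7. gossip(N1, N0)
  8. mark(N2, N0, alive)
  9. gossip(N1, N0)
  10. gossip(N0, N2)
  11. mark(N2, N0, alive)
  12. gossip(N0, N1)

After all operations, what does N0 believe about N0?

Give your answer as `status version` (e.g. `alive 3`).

Op 1: N2 marks N2=dead -> (dead,v1)
Op 2: gossip N0<->N2 -> N0.N0=(alive,v0) N0.N1=(alive,v0) N0.N2=(dead,v1) | N2.N0=(alive,v0) N2.N1=(alive,v0) N2.N2=(dead,v1)
Op 3: gossip N2<->N0 -> N2.N0=(alive,v0) N2.N1=(alive,v0) N2.N2=(dead,v1) | N0.N0=(alive,v0) N0.N1=(alive,v0) N0.N2=(dead,v1)
Op 4: gossip N0<->N1 -> N0.N0=(alive,v0) N0.N1=(alive,v0) N0.N2=(dead,v1) | N1.N0=(alive,v0) N1.N1=(alive,v0) N1.N2=(dead,v1)
Op 5: N2 marks N2=alive -> (alive,v2)
Op 6: N2 marks N1=suspect -> (suspect,v1)
Op 7: gossip N1<->N0 -> N1.N0=(alive,v0) N1.N1=(alive,v0) N1.N2=(dead,v1) | N0.N0=(alive,v0) N0.N1=(alive,v0) N0.N2=(dead,v1)
Op 8: N2 marks N0=alive -> (alive,v1)
Op 9: gossip N1<->N0 -> N1.N0=(alive,v0) N1.N1=(alive,v0) N1.N2=(dead,v1) | N0.N0=(alive,v0) N0.N1=(alive,v0) N0.N2=(dead,v1)
Op 10: gossip N0<->N2 -> N0.N0=(alive,v1) N0.N1=(suspect,v1) N0.N2=(alive,v2) | N2.N0=(alive,v1) N2.N1=(suspect,v1) N2.N2=(alive,v2)
Op 11: N2 marks N0=alive -> (alive,v2)
Op 12: gossip N0<->N1 -> N0.N0=(alive,v1) N0.N1=(suspect,v1) N0.N2=(alive,v2) | N1.N0=(alive,v1) N1.N1=(suspect,v1) N1.N2=(alive,v2)

Answer: alive 1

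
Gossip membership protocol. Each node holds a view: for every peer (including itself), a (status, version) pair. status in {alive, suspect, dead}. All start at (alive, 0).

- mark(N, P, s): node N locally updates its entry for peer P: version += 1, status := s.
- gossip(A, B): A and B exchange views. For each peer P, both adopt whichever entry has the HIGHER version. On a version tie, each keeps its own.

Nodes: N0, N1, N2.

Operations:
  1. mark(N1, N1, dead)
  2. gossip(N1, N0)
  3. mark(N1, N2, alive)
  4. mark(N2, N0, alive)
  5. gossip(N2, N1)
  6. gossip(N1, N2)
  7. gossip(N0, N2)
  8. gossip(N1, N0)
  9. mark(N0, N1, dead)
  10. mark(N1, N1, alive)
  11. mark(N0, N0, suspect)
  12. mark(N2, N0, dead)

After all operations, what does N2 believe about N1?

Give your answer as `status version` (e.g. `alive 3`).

Op 1: N1 marks N1=dead -> (dead,v1)
Op 2: gossip N1<->N0 -> N1.N0=(alive,v0) N1.N1=(dead,v1) N1.N2=(alive,v0) | N0.N0=(alive,v0) N0.N1=(dead,v1) N0.N2=(alive,v0)
Op 3: N1 marks N2=alive -> (alive,v1)
Op 4: N2 marks N0=alive -> (alive,v1)
Op 5: gossip N2<->N1 -> N2.N0=(alive,v1) N2.N1=(dead,v1) N2.N2=(alive,v1) | N1.N0=(alive,v1) N1.N1=(dead,v1) N1.N2=(alive,v1)
Op 6: gossip N1<->N2 -> N1.N0=(alive,v1) N1.N1=(dead,v1) N1.N2=(alive,v1) | N2.N0=(alive,v1) N2.N1=(dead,v1) N2.N2=(alive,v1)
Op 7: gossip N0<->N2 -> N0.N0=(alive,v1) N0.N1=(dead,v1) N0.N2=(alive,v1) | N2.N0=(alive,v1) N2.N1=(dead,v1) N2.N2=(alive,v1)
Op 8: gossip N1<->N0 -> N1.N0=(alive,v1) N1.N1=(dead,v1) N1.N2=(alive,v1) | N0.N0=(alive,v1) N0.N1=(dead,v1) N0.N2=(alive,v1)
Op 9: N0 marks N1=dead -> (dead,v2)
Op 10: N1 marks N1=alive -> (alive,v2)
Op 11: N0 marks N0=suspect -> (suspect,v2)
Op 12: N2 marks N0=dead -> (dead,v2)

Answer: dead 1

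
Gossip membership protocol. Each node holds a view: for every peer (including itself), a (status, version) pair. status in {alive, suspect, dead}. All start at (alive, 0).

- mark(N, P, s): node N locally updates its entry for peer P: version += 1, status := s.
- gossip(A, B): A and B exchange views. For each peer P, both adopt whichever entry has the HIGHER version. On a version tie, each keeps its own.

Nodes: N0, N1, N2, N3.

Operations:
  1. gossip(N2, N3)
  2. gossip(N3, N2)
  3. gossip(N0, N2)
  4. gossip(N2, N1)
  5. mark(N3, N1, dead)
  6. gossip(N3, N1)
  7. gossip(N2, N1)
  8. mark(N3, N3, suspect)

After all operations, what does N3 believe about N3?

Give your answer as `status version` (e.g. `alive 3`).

Answer: suspect 1

Derivation:
Op 1: gossip N2<->N3 -> N2.N0=(alive,v0) N2.N1=(alive,v0) N2.N2=(alive,v0) N2.N3=(alive,v0) | N3.N0=(alive,v0) N3.N1=(alive,v0) N3.N2=(alive,v0) N3.N3=(alive,v0)
Op 2: gossip N3<->N2 -> N3.N0=(alive,v0) N3.N1=(alive,v0) N3.N2=(alive,v0) N3.N3=(alive,v0) | N2.N0=(alive,v0) N2.N1=(alive,v0) N2.N2=(alive,v0) N2.N3=(alive,v0)
Op 3: gossip N0<->N2 -> N0.N0=(alive,v0) N0.N1=(alive,v0) N0.N2=(alive,v0) N0.N3=(alive,v0) | N2.N0=(alive,v0) N2.N1=(alive,v0) N2.N2=(alive,v0) N2.N3=(alive,v0)
Op 4: gossip N2<->N1 -> N2.N0=(alive,v0) N2.N1=(alive,v0) N2.N2=(alive,v0) N2.N3=(alive,v0) | N1.N0=(alive,v0) N1.N1=(alive,v0) N1.N2=(alive,v0) N1.N3=(alive,v0)
Op 5: N3 marks N1=dead -> (dead,v1)
Op 6: gossip N3<->N1 -> N3.N0=(alive,v0) N3.N1=(dead,v1) N3.N2=(alive,v0) N3.N3=(alive,v0) | N1.N0=(alive,v0) N1.N1=(dead,v1) N1.N2=(alive,v0) N1.N3=(alive,v0)
Op 7: gossip N2<->N1 -> N2.N0=(alive,v0) N2.N1=(dead,v1) N2.N2=(alive,v0) N2.N3=(alive,v0) | N1.N0=(alive,v0) N1.N1=(dead,v1) N1.N2=(alive,v0) N1.N3=(alive,v0)
Op 8: N3 marks N3=suspect -> (suspect,v1)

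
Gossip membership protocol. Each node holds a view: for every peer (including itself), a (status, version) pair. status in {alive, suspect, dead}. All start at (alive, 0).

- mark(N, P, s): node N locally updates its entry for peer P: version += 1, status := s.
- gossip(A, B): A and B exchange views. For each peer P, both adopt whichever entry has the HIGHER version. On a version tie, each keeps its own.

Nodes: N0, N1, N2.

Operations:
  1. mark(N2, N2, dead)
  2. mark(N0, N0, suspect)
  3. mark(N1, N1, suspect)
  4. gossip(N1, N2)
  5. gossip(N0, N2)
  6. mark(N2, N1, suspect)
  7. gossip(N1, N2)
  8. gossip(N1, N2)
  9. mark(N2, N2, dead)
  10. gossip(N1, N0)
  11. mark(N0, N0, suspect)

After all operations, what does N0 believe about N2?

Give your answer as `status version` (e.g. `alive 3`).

Answer: dead 1

Derivation:
Op 1: N2 marks N2=dead -> (dead,v1)
Op 2: N0 marks N0=suspect -> (suspect,v1)
Op 3: N1 marks N1=suspect -> (suspect,v1)
Op 4: gossip N1<->N2 -> N1.N0=(alive,v0) N1.N1=(suspect,v1) N1.N2=(dead,v1) | N2.N0=(alive,v0) N2.N1=(suspect,v1) N2.N2=(dead,v1)
Op 5: gossip N0<->N2 -> N0.N0=(suspect,v1) N0.N1=(suspect,v1) N0.N2=(dead,v1) | N2.N0=(suspect,v1) N2.N1=(suspect,v1) N2.N2=(dead,v1)
Op 6: N2 marks N1=suspect -> (suspect,v2)
Op 7: gossip N1<->N2 -> N1.N0=(suspect,v1) N1.N1=(suspect,v2) N1.N2=(dead,v1) | N2.N0=(suspect,v1) N2.N1=(suspect,v2) N2.N2=(dead,v1)
Op 8: gossip N1<->N2 -> N1.N0=(suspect,v1) N1.N1=(suspect,v2) N1.N2=(dead,v1) | N2.N0=(suspect,v1) N2.N1=(suspect,v2) N2.N2=(dead,v1)
Op 9: N2 marks N2=dead -> (dead,v2)
Op 10: gossip N1<->N0 -> N1.N0=(suspect,v1) N1.N1=(suspect,v2) N1.N2=(dead,v1) | N0.N0=(suspect,v1) N0.N1=(suspect,v2) N0.N2=(dead,v1)
Op 11: N0 marks N0=suspect -> (suspect,v2)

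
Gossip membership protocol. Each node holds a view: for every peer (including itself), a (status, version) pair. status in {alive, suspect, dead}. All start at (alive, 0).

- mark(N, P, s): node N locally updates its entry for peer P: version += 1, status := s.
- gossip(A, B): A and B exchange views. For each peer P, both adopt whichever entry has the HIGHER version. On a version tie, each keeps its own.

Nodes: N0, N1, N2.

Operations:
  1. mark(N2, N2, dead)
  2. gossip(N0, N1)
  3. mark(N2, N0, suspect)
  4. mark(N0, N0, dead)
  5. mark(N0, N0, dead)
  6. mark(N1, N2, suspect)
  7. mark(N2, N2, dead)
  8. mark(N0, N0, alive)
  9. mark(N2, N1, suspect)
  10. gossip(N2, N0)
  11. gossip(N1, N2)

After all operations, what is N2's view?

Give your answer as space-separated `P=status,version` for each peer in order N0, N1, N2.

Answer: N0=alive,3 N1=suspect,1 N2=dead,2

Derivation:
Op 1: N2 marks N2=dead -> (dead,v1)
Op 2: gossip N0<->N1 -> N0.N0=(alive,v0) N0.N1=(alive,v0) N0.N2=(alive,v0) | N1.N0=(alive,v0) N1.N1=(alive,v0) N1.N2=(alive,v0)
Op 3: N2 marks N0=suspect -> (suspect,v1)
Op 4: N0 marks N0=dead -> (dead,v1)
Op 5: N0 marks N0=dead -> (dead,v2)
Op 6: N1 marks N2=suspect -> (suspect,v1)
Op 7: N2 marks N2=dead -> (dead,v2)
Op 8: N0 marks N0=alive -> (alive,v3)
Op 9: N2 marks N1=suspect -> (suspect,v1)
Op 10: gossip N2<->N0 -> N2.N0=(alive,v3) N2.N1=(suspect,v1) N2.N2=(dead,v2) | N0.N0=(alive,v3) N0.N1=(suspect,v1) N0.N2=(dead,v2)
Op 11: gossip N1<->N2 -> N1.N0=(alive,v3) N1.N1=(suspect,v1) N1.N2=(dead,v2) | N2.N0=(alive,v3) N2.N1=(suspect,v1) N2.N2=(dead,v2)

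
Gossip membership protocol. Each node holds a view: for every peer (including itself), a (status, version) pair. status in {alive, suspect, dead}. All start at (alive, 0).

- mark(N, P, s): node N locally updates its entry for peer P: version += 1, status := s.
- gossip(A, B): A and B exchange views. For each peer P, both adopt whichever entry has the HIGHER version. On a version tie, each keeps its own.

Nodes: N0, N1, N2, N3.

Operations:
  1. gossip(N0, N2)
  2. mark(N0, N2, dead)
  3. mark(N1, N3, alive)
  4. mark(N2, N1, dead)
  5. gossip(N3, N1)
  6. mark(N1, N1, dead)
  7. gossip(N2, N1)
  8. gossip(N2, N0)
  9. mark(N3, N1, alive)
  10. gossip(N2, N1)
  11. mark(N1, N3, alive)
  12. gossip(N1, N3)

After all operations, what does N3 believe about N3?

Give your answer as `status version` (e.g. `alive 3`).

Answer: alive 2

Derivation:
Op 1: gossip N0<->N2 -> N0.N0=(alive,v0) N0.N1=(alive,v0) N0.N2=(alive,v0) N0.N3=(alive,v0) | N2.N0=(alive,v0) N2.N1=(alive,v0) N2.N2=(alive,v0) N2.N3=(alive,v0)
Op 2: N0 marks N2=dead -> (dead,v1)
Op 3: N1 marks N3=alive -> (alive,v1)
Op 4: N2 marks N1=dead -> (dead,v1)
Op 5: gossip N3<->N1 -> N3.N0=(alive,v0) N3.N1=(alive,v0) N3.N2=(alive,v0) N3.N3=(alive,v1) | N1.N0=(alive,v0) N1.N1=(alive,v0) N1.N2=(alive,v0) N1.N3=(alive,v1)
Op 6: N1 marks N1=dead -> (dead,v1)
Op 7: gossip N2<->N1 -> N2.N0=(alive,v0) N2.N1=(dead,v1) N2.N2=(alive,v0) N2.N3=(alive,v1) | N1.N0=(alive,v0) N1.N1=(dead,v1) N1.N2=(alive,v0) N1.N3=(alive,v1)
Op 8: gossip N2<->N0 -> N2.N0=(alive,v0) N2.N1=(dead,v1) N2.N2=(dead,v1) N2.N3=(alive,v1) | N0.N0=(alive,v0) N0.N1=(dead,v1) N0.N2=(dead,v1) N0.N3=(alive,v1)
Op 9: N3 marks N1=alive -> (alive,v1)
Op 10: gossip N2<->N1 -> N2.N0=(alive,v0) N2.N1=(dead,v1) N2.N2=(dead,v1) N2.N3=(alive,v1) | N1.N0=(alive,v0) N1.N1=(dead,v1) N1.N2=(dead,v1) N1.N3=(alive,v1)
Op 11: N1 marks N3=alive -> (alive,v2)
Op 12: gossip N1<->N3 -> N1.N0=(alive,v0) N1.N1=(dead,v1) N1.N2=(dead,v1) N1.N3=(alive,v2) | N3.N0=(alive,v0) N3.N1=(alive,v1) N3.N2=(dead,v1) N3.N3=(alive,v2)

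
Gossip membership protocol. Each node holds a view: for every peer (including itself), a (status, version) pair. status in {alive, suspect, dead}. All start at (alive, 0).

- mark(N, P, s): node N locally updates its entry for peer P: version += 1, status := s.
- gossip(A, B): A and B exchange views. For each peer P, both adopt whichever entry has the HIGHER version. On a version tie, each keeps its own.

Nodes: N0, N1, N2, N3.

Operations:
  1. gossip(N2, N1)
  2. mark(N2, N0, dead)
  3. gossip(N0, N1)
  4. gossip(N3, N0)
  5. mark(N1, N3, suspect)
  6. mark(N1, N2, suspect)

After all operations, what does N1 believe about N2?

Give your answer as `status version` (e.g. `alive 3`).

Op 1: gossip N2<->N1 -> N2.N0=(alive,v0) N2.N1=(alive,v0) N2.N2=(alive,v0) N2.N3=(alive,v0) | N1.N0=(alive,v0) N1.N1=(alive,v0) N1.N2=(alive,v0) N1.N3=(alive,v0)
Op 2: N2 marks N0=dead -> (dead,v1)
Op 3: gossip N0<->N1 -> N0.N0=(alive,v0) N0.N1=(alive,v0) N0.N2=(alive,v0) N0.N3=(alive,v0) | N1.N0=(alive,v0) N1.N1=(alive,v0) N1.N2=(alive,v0) N1.N3=(alive,v0)
Op 4: gossip N3<->N0 -> N3.N0=(alive,v0) N3.N1=(alive,v0) N3.N2=(alive,v0) N3.N3=(alive,v0) | N0.N0=(alive,v0) N0.N1=(alive,v0) N0.N2=(alive,v0) N0.N3=(alive,v0)
Op 5: N1 marks N3=suspect -> (suspect,v1)
Op 6: N1 marks N2=suspect -> (suspect,v1)

Answer: suspect 1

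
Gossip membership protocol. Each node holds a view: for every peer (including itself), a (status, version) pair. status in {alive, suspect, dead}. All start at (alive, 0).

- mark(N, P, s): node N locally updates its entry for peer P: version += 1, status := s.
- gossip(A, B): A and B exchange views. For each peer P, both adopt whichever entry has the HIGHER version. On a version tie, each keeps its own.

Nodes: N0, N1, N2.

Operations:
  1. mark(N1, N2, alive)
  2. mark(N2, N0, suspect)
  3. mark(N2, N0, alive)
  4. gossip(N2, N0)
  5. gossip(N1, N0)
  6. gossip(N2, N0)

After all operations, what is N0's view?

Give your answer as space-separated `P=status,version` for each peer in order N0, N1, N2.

Op 1: N1 marks N2=alive -> (alive,v1)
Op 2: N2 marks N0=suspect -> (suspect,v1)
Op 3: N2 marks N0=alive -> (alive,v2)
Op 4: gossip N2<->N0 -> N2.N0=(alive,v2) N2.N1=(alive,v0) N2.N2=(alive,v0) | N0.N0=(alive,v2) N0.N1=(alive,v0) N0.N2=(alive,v0)
Op 5: gossip N1<->N0 -> N1.N0=(alive,v2) N1.N1=(alive,v0) N1.N2=(alive,v1) | N0.N0=(alive,v2) N0.N1=(alive,v0) N0.N2=(alive,v1)
Op 6: gossip N2<->N0 -> N2.N0=(alive,v2) N2.N1=(alive,v0) N2.N2=(alive,v1) | N0.N0=(alive,v2) N0.N1=(alive,v0) N0.N2=(alive,v1)

Answer: N0=alive,2 N1=alive,0 N2=alive,1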